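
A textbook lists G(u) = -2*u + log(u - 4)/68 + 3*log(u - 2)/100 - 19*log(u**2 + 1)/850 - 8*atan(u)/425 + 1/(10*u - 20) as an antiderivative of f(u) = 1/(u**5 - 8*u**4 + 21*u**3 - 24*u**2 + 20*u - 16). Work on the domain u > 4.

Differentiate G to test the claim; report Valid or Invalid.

d/du[G] = (-2*u**5 + 16*u**4 - 42*u**3 + 48*u**2 - 40*u + 33)/(u**5 - 8*u**4 + 21*u**3 - 24*u**2 + 20*u - 16)
d/du[G] - f(u) = -2 != 0.

Invalid: d/du[G] - f = -2, which is not 0.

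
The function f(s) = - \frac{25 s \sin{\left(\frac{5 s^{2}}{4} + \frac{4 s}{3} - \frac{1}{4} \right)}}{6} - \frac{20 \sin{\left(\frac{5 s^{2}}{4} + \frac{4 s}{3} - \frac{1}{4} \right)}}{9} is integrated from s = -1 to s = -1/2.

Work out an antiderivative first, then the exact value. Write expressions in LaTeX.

f matches the chain-rule pattern g'(h)*h' with inner function h(s) = \frac{5 s^{2}}{4} + \frac{4 s}{3} - \frac{1}{4}; substituting u = h(s) collapses the integral.
F(s) = \frac{5 \cos{\left(\frac{5 s^{2}}{4} + \frac{4 s}{3} - \frac{1}{4} \right)}}{3} is an antiderivative of f.
Check: d/ds[\frac{5 \cos{\left(\frac{5 s^{2}}{4} + \frac{4 s}{3} - \frac{1}{4} \right)}}{3}] = - \frac{25 s \sin{\left(\frac{5 s^{2}}{4} + \frac{4 s}{3} - \frac{1}{4} \right)}}{6} - \frac{20 \sin{\left(\frac{5 s^{2}}{4} + \frac{4 s}{3} - \frac{1}{4} \right)}}{9} = f(s).
F(-1/2) = \frac{5 \cos{\left(\frac{29}{48} \right)}}{3}; F(-1) = \frac{5 \cos{\left(\frac{1}{3} \right)}}{3}.
Integral = F(-1/2) - F(-1) = - \frac{5 \cos{\left(\frac{1}{3} \right)}}{3} + \frac{5 \cos{\left(\frac{29}{48} \right)}}{3}.

Antiderivative: F(s) = \frac{5 \cos{\left(\frac{5 s^{2}}{4} + \frac{4 s}{3} - \frac{1}{4} \right)}}{3}; value = - \frac{5 \cos{\left(\frac{1}{3} \right)}}{3} + \frac{5 \cos{\left(\frac{29}{48} \right)}}{3}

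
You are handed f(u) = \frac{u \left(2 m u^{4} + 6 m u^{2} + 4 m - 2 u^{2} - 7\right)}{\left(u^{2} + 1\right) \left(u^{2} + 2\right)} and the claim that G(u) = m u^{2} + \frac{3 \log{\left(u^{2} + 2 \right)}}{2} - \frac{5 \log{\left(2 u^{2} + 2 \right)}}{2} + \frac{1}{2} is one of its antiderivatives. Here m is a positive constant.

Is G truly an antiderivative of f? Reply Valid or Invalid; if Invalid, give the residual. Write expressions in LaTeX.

d/du[G] = \frac{2 m u^{5} + 6 m u^{3} + 4 m u - 2 u^{3} - 7 u}{u^{4} + 3 u^{2} + 2}
This equals f(u) exactly, so the claim holds.

Valid. The derivative of G reproduces f.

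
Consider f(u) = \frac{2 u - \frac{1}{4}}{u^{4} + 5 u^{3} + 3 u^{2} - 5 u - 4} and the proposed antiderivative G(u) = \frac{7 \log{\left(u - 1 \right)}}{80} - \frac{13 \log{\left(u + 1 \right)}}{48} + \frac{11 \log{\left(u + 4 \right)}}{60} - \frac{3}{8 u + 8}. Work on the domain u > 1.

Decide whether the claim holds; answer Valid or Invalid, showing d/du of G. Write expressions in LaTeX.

Valid - the claim checks out under differentiation.

d/du[G] = \frac{8 u - 1}{4 u^{4} + 20 u^{3} + 12 u^{2} - 20 u - 16}
This equals f(u) exactly, so the claim holds.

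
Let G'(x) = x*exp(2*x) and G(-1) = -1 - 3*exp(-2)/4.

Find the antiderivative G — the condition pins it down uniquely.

Recognize the product-rule pattern: G'(x) = u'v + uv' with u = x/2 - 1/4, v = exp(2*x), so integration by parts undoes it.
A general antiderivative is (2*x - 1)*exp(2*x)/4 + C.
The condition gives C = -1 - 3*exp(-2)/4 - (-3*exp(-2)/4) = -1.
So G(x) = x*exp(2*x)/2 - exp(2*x)/4 - 1.
Check: d/dx[x*exp(2*x)/2 - exp(2*x)/4 - 1] = x*exp(2*x) = G'(x).

G(x) = x*exp(2*x)/2 - exp(2*x)/4 - 1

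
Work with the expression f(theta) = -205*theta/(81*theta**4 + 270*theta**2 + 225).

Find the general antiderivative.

F(theta) = (-50*theta**2 - 15)/(54*theta**2 + 90) + C

f has the shape u'v + uv' for u = -5/(3*(3*theta**2 + 5)) and v = 5*theta**2/3 + 1/2 — it is the derivative of the product u*v.
Check: d/dtheta[(-50*theta**2 - 15)/(54*theta**2 + 90)] = -205*theta/(81*theta**4 + 270*theta**2 + 225) = f(theta).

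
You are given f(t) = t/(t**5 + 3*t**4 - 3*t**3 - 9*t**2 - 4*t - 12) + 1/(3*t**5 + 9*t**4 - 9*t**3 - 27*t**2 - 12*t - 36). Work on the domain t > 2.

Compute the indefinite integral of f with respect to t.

F(t) = -(-7*log(t - 2) - 25*log(t + 2) + 16*log(t + 3) + 8*log(t**2 + 1) + 12*atan(t))/300 + C

Factor the denominator (3*(t - 2)*(t + 2)*(t + 3)*(t**2 + 1)) and decompose: f = -(4*t + 3)/(75*(t**2 + 1)) - 4/(75*(t + 3)) + 1/(12*(t + 2)) + 7/(300*(t - 2)); each piece integrates to a log, atan, or power term.
Check: d/dt[-(-7*log(t - 2) - 25*log(t + 2) + 16*log(t + 3) + 8*log(t**2 + 1) + 12*atan(t))/300] = (3*t + 1)/(3*t**5 + 9*t**4 - 9*t**3 - 27*t**2 - 12*t - 36), which equals f(t).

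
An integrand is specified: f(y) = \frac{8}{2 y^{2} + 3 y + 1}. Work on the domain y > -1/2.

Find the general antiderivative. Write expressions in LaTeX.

The denominator factors as \left(y + 1\right) \left(2 y + 1\right); partial fractions split f into directly integrable pieces: \frac{16}{2 y + 1} - \frac{8}{y + 1}.
Check: d/dy[8 \log{\left(y + \frac{1}{2} \right)} - 8 \log{\left(y + 1 \right)}] = \frac{8}{2 y^{2} + 3 y + 1} = f(y).

F(y) = 8 \log{\left(y + \frac{1}{2} \right)} - 8 \log{\left(y + 1 \right)} + C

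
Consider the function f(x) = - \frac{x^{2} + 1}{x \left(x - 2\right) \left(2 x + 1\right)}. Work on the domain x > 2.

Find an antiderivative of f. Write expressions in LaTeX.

Factor the denominator (x \left(x - 2\right) \left(2 x + 1\right)) and decompose: f = - \frac{1}{2 x + 1} - \frac{1}{2 \left(x - 2\right)} + \frac{1}{2 x}; each piece integrates to a log, atan, or power term.
Check: d/dx[\frac{\log{\left(x \right)}}{2} - \frac{\log{\left(2 x^{2} - 3 x - 2 \right)}}{2}] = \frac{- x^{2} - 1}{2 x^{3} - 3 x^{2} - 2 x}, which equals f(x).

An antiderivative is F(x) = \frac{\log{\left(x \right)}}{2} - \frac{\log{\left(2 x^{2} - 3 x - 2 \right)}}{2}.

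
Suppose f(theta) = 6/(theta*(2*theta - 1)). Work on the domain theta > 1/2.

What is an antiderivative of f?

The denominator factors as theta*(2*theta - 1); partial fractions split f into directly integrable pieces: 12/(2*theta - 1) - 6/theta.
Check: d/dtheta[-6*log(theta) + 6*log(theta - 1/2)] = 6/(2*theta**2 - theta), which equals f(theta).

An antiderivative is F(theta) = -6*log(theta) + 6*log(theta - 1/2).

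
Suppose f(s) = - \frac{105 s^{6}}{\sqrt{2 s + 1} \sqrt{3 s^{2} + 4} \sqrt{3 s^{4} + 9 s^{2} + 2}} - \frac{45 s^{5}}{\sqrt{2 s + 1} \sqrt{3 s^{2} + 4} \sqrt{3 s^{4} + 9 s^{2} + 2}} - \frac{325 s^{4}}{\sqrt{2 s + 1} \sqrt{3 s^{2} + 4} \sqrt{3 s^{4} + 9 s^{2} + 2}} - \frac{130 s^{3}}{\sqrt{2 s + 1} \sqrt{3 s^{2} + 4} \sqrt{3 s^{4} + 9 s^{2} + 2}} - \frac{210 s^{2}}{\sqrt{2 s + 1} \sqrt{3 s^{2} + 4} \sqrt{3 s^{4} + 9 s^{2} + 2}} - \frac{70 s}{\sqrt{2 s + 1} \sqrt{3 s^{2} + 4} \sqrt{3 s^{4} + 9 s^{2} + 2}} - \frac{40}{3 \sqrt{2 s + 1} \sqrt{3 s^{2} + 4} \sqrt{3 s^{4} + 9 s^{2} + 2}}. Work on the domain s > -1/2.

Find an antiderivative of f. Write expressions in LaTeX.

An antiderivative is F(s) = - \frac{5 \sqrt{2 s + 1} \sqrt{3 s^{2} + 4} \sqrt{3 s^{4} + 9 s^{2} + 2}}{3}.

Integrate term by term and add the pieces.
Check: d/ds[- \frac{5 \sqrt{2 s + 1} \sqrt{3 s^{2} + 4} \sqrt{3 s^{4} + 9 s^{2} + 2}}{3}] = \frac{- 315 s^{6} - 135 s^{5} - 975 s^{4} - 390 s^{3} - 630 s^{2} - 210 s - 40}{3 \sqrt{2 s + 1} \sqrt{3 s^{2} + 4} \sqrt{3 s^{4} + 9 s^{2} + 2}}, which equals f(s).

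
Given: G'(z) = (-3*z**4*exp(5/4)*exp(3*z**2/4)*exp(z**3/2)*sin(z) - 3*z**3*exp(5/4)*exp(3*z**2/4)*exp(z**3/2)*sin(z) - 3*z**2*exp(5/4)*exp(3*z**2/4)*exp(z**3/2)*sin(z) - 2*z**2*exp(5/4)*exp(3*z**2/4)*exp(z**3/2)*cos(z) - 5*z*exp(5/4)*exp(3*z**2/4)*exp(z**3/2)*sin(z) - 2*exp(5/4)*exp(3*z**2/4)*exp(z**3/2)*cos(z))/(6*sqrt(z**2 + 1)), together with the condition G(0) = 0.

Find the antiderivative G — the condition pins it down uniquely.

G(z) = -sqrt(z**2 + 1)*exp(z**3/2 + 3*z**2/4 + 5/4)*sin(z)/3

Check a candidate G(z) by differentiating: d/dz[G] must match the given G'(z).
A general antiderivative is -sqrt(z**2 + 1)*exp(z**3/2 + 3*z**2/4 + 5/4)*sin(z)/3 + C.
The condition gives C = 0 - (0) = 0.
So G(z) = -sqrt(z**2 + 1)*exp(z**3/2 + 3*z**2/4 + 5/4)*sin(z)/3.
Check: d/dz[-sqrt(z**2 + 1)*exp(z**3/2 + 3*z**2/4 + 5/4)*sin(z)/3] = (-3*z**4*exp(5/4)*exp(3*z**2/4)*exp(z**3/2)*sin(z) - 3*z**3*exp(5/4)*exp(3*z**2/4)*exp(z**3/2)*sin(z) - 3*z**2*exp(5/4)*exp(3*z**2/4)*exp(z**3/2)*sin(z) - 2*z**2*exp(5/4)*exp(3*z**2/4)*exp(z**3/2)*cos(z) - 5*z*exp(5/4)*exp(3*z**2/4)*exp(z**3/2)*sin(z) - 2*exp(5/4)*exp(3*z**2/4)*exp(z**3/2)*cos(z))/(6*sqrt(z**2 + 1)) = G'(z).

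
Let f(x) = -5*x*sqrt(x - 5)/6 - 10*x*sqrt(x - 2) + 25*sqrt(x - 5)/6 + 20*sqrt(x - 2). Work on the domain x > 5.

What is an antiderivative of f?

An antiderivative is F(x) = -(x - 5)**(5/2)/3 - 4*(x - 2)**(5/2).

Integrate term by term and add the pieces.
Check: d/dx[-(x - 5)**(5/2)/3 - 4*(x - 2)**(5/2)] = -5*x*sqrt(x - 5)/6 - 10*x*sqrt(x - 2) + 25*sqrt(x - 5)/6 + 20*sqrt(x - 2) = f(x).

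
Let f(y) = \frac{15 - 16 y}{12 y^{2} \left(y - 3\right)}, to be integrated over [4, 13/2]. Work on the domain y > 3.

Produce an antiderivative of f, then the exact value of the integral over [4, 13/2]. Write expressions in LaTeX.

Factor the denominator (12 y^{2} \left(y - 3\right)) and decompose: f = - \frac{11}{36 \left(y - 3\right)} + \frac{11}{36 y} - \frac{5}{12 y^{2}}; each piece integrates to a log, atan, or power term.
F(y) = \frac{11 y \log{\left(y \right)} - 11 y \log{\left(y - 3 \right)} + 15}{36 y} is an antiderivative of f.
Check: d/dy[\frac{11 y \log{\left(y \right)} - 11 y \log{\left(y - 3 \right)} + 15}{36 y}] = \frac{15 - 16 y}{12 y^{3} - 36 y^{2}}, which equals f(y).
F(13/2) = - \frac{11 \log{\left(\frac{7}{2} \right)}}{36} + \frac{5}{78} + \frac{11 \log{\left(\frac{13}{2} \right)}}{36}; F(4) = \frac{5}{48} + \frac{11 \log{\left(4 \right)}}{36}.
Integral = F(13/2) - F(4) = - \frac{11 \log{\left(4 \right)}}{36} - \frac{11 \log{\left(\frac{7}{2} \right)}}{36} - \frac{25}{624} + \frac{11 \log{\left(\frac{13}{2} \right)}}{36}.

Antiderivative: F(y) = \frac{11 y \log{\left(y \right)} - 11 y \log{\left(y - 3 \right)} + 15}{36 y}; value = - \frac{11 \log{\left(4 \right)}}{36} - \frac{11 \log{\left(\frac{7}{2} \right)}}{36} - \frac{25}{624} + \frac{11 \log{\left(\frac{13}{2} \right)}}{36}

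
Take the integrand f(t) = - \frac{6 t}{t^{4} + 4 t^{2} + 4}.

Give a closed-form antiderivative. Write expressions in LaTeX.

The substitution u = t^{2} + 2 works: f is exactly (dF/du)*(du/dt) for that inner function.
Check: d/dt[\frac{3}{t^{2} + 2}] = - \frac{6 t}{t^{4} + 4 t^{2} + 4} = f(t).

An antiderivative is F(t) = \frac{3}{t^{2} + 2}.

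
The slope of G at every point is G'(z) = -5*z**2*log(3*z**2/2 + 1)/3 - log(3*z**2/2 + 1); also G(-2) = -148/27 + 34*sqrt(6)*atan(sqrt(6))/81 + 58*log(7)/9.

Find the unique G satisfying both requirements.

Integrate term by term and add the pieces.
A general antiderivative is 10*z**3/27 + 34*z/27 + (-5*z**3/9 - z)*log(3*z**2/2 + 1) - 34*sqrt(6)*atan(sqrt(6)*z/2)/81 + C.
The condition gives C = -148/27 + 34*sqrt(6)*atan(sqrt(6))/81 + 58*log(7)/9 - (-148/27 + 34*sqrt(6)*atan(sqrt(6))/81 + 58*log(7)/9) = 0.
So G(z) = (30*z**3 + 9*z*(-5*z**2 - 9)*log(3*z**2/2 + 1) + 102*z - 34*sqrt(6)*atan(sqrt(6)*z/2))/81.
Check: d/dz[(30*z**3 + 9*z*(-5*z**2 - 9)*log(3*z**2/2 + 1) + 102*z - 34*sqrt(6)*atan(sqrt(6)*z/2))/81] = -5*z**2*log(3*z**2/2 + 1)/3 - log(3*z**2/2 + 1) = G'(z).

G(z) = (30*z**3 + 9*z*(-5*z**2 - 9)*log(3*z**2/2 + 1) + 102*z - 34*sqrt(6)*atan(sqrt(6)*z/2))/81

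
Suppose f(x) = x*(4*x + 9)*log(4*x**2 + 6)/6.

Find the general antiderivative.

F(x) = (-32*x**3 + 6*x**2*(8*x + 27)*log(4*x**2 + 6) - 162*x**2 + 144*x + 243*log(x**2 + 3/2) - 72*sqrt(6)*atan(sqrt(6)*x/3))/216 + C

Differentiate the proposed F(x) back; it has to land on f(x) exactly.
Check: d/dx[(-32*x**3 + 6*x**2*(8*x + 27)*log(4*x**2 + 6) - 162*x**2 + 144*x + 243*log(x**2 + 3/2) - 72*sqrt(6)*atan(sqrt(6)*x/3))/216] = 2*x**2*log(2*x**2 + 3)/3 + 2*x**2*log(2)/3 + 3*x*log(2*x**2 + 3)/2 + 3*x*log(2)/2, which equals f(x).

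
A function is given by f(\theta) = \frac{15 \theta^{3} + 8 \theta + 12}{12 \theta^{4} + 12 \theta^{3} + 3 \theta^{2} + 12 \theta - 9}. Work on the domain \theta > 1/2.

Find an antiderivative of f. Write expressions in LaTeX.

Factor the denominator (3 \left(2 \theta - 1\right) \left(2 \theta + 3\right) \left(\theta^{2} + 1\right)) and decompose: f = \frac{\theta - 112}{195 \left(\theta^{2} + 1\right)} + \frac{135}{104 \left(2 \theta + 3\right)} + \frac{143}{120 \left(2 \theta - 1\right)}; each piece integrates to a log, atan, or power term.
Check: d/d\theta[\frac{1859 \log{\left(\theta - \frac{1}{2} \right)} + 2025 \log{\left(\theta + \frac{3}{2} \right)} + 8 \log{\left(\theta^{2} + 1 \right)} - 1792 \operatorname{atan}{\left(\theta \right)}}{3120}] = \frac{15 \theta^{3} + 8 \theta + 12}{12 \theta^{4} + 12 \theta^{3} + 3 \theta^{2} + 12 \theta - 9} = f(\theta).

An antiderivative is F(\theta) = \frac{1859 \log{\left(\theta - \frac{1}{2} \right)} + 2025 \log{\left(\theta + \frac{3}{2} \right)} + 8 \log{\left(\theta^{2} + 1 \right)} - 1792 \operatorname{atan}{\left(\theta \right)}}{3120}.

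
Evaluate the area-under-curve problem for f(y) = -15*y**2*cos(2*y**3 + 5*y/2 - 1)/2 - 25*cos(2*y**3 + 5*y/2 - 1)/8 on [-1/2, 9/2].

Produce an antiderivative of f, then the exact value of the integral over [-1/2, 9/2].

f matches the chain-rule pattern g'(h)*h' with inner function h(y) = 2*y**3 + 5*y/2 - 1; substituting u = h(y) collapses the integral.
F(y) = -5*sin(2*y**3 + 5*y/2 - 1)/4 is an antiderivative of f.
Check: d/dy[-5*sin(2*y**3 + 5*y/2 - 1)/4] = -15*y**2*cos(2*y**3 + 5*y/2 - 1)/2 - 25*cos(2*y**3 + 5*y/2 - 1)/8 = f(y).
F(9/2) = -5*sin(385/2)/4; F(-1/2) = 5*sin(5/2)/4.
Integral = F(9/2) - F(-1/2) = -5*sin(5/2)/4 - 5*sin(385/2)/4.

Antiderivative: F(y) = -5*sin(2*y**3 + 5*y/2 - 1)/4; value = -5*sin(5/2)/4 - 5*sin(385/2)/4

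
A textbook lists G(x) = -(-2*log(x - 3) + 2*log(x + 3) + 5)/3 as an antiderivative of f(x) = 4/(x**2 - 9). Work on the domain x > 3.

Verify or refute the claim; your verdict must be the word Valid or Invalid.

Valid. The derivative of G reproduces f.

d/dx[G] = 4/(x**2 - 9)
This equals f(x) exactly, so the claim holds.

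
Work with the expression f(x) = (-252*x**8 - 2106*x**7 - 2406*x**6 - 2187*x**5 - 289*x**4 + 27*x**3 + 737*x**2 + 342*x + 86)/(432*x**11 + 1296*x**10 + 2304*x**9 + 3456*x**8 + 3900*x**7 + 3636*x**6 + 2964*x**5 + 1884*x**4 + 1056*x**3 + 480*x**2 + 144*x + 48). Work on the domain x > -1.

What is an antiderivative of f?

Any candidate F(x) must reproduce f(x) exactly when differentiated.
Check: d/dx[(9*x*(x + 1)**2*(5*x + 3) - 4*(2*x**2 + 1)*(3*x**2 + 2))/(12*(x + 1)**2*(2*x**2 + 1)*(3*x**2 + 2))] = (-252*x**8 - 2106*x**7 - 2406*x**6 - 2187*x**5 - 289*x**4 + 27*x**3 + 737*x**2 + 342*x + 86)/(432*x**11 + 1296*x**10 + 2304*x**9 + 3456*x**8 + 3900*x**7 + 3636*x**6 + 2964*x**5 + 1884*x**4 + 1056*x**3 + 480*x**2 + 144*x + 48) = f(x).

An antiderivative is F(x) = (9*x*(x + 1)**2*(5*x + 3) - 4*(2*x**2 + 1)*(3*x**2 + 2))/(12*(x + 1)**2*(2*x**2 + 1)*(3*x**2 + 2)).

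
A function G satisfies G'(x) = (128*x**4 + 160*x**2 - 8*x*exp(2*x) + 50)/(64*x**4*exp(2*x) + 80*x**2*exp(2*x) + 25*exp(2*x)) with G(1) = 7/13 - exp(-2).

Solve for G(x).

G(x) = (4*x**2*exp(2*x) - 8*x**2 + 3*exp(2*x) - 5)/(8*x**2*exp(2*x) + 5*exp(2*x))

The proposed G(x) is checked by its d/dx: the result must match the given G'(x).
A general antiderivative is -exp(-2*x) + 1/(4*(4*x**2 + 5/2)) + C.
The condition gives C = 7/13 - exp(-2) - (1/26 - exp(-2)) = 1/2.
So G(x) = (4*x**2*exp(2*x) - 8*x**2 + 3*exp(2*x) - 5)/(8*x**2*exp(2*x) + 5*exp(2*x)).
Check: d/dx[(4*x**2*exp(2*x) - 8*x**2 + 3*exp(2*x) - 5)/(8*x**2*exp(2*x) + 5*exp(2*x))] = (128*x**4 + 160*x**2 - 8*x*exp(2*x) + 50)/(64*x**4*exp(2*x) + 80*x**2*exp(2*x) + 25*exp(2*x)) = G'(x).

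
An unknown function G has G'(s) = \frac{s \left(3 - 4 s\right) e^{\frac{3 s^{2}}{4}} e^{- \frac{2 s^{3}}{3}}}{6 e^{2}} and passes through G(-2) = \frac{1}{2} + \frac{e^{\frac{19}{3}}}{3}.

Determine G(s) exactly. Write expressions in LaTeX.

G(s) = \frac{e^{\frac{3 s^{2}}{4}} e^{- \frac{2 s^{3}}{3}}}{3 e^{2}} + \frac{1}{2}

The substitution u = - \frac{2 s^{3}}{3} + \frac{3 s^{2}}{4} - 2 works: G'(s) is exactly (dG/du)*(du/ds) for that inner function.
A general antiderivative is \frac{e^{- \frac{2 s^{3}}{3} + \frac{3 s^{2}}{4} - 2}}{3} + C.
The condition gives C = \frac{1}{2} + \frac{e^{\frac{19}{3}}}{3} - (\frac{e^{\frac{19}{3}}}{3}) = \frac{1}{2}.
So G(s) = \frac{e^{\frac{3 s^{2}}{4}} e^{- \frac{2 s^{3}}{3}}}{3 e^{2}} + \frac{1}{2}.
Check: d/ds[\frac{e^{\frac{3 s^{2}}{4}} e^{- \frac{2 s^{3}}{3}}}{3 e^{2}} + \frac{1}{2}] = \frac{\left(- 4 s^{2} e^{\frac{3 s^{2}}{4}} + 3 s e^{\frac{3 s^{2}}{4}}\right) e^{- \frac{2 s^{3}}{3}}}{6 e^{2}}, which equals G'(s).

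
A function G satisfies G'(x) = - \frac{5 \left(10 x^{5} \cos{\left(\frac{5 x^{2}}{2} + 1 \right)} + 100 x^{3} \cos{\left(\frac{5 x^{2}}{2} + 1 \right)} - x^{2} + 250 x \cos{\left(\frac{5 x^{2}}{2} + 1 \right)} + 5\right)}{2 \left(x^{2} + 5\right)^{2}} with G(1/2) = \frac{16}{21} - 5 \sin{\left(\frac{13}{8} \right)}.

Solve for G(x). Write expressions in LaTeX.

G(x) = - \frac{10 x^{2} \sin{\left(\frac{5 x^{2}}{2} + 1 \right)} - 2 x^{2} + 5 x + 50 \sin{\left(\frac{5 x^{2}}{2} + 1 \right)} - 10}{2 \left(x^{2} + 5\right)}

Differentiate the proposed G(x) back; it has to land on the given G'(x).
A general antiderivative is - \frac{5 x}{2 \left(x^{2} + 5\right)} - 5 \sin{\left(\frac{5 x^{2}}{2} + 1 \right)} + C.
The condition gives C = \frac{16}{21} - 5 \sin{\left(\frac{13}{8} \right)} - (- 5 \sin{\left(\frac{13}{8} \right)} - \frac{5}{21}) = 1.
So G(x) = - \frac{10 x^{2} \sin{\left(\frac{5 x^{2}}{2} + 1 \right)} - 2 x^{2} + 5 x + 50 \sin{\left(\frac{5 x^{2}}{2} + 1 \right)} - 10}{2 \left(x^{2} + 5\right)}.
Check: d/dx[- \frac{10 x^{2} \sin{\left(\frac{5 x^{2}}{2} + 1 \right)} - 2 x^{2} + 5 x + 50 \sin{\left(\frac{5 x^{2}}{2} + 1 \right)} - 10}{2 \left(x^{2} + 5\right)}] = \frac{- 50 x^{5} \cos{\left(\frac{5 x^{2}}{2} + 1 \right)} - 500 x^{3} \cos{\left(\frac{5 x^{2}}{2} + 1 \right)} + 5 x^{2} - 1250 x \cos{\left(\frac{5 x^{2}}{2} + 1 \right)} - 25}{2 x^{4} + 20 x^{2} + 50}, which equals G'(x).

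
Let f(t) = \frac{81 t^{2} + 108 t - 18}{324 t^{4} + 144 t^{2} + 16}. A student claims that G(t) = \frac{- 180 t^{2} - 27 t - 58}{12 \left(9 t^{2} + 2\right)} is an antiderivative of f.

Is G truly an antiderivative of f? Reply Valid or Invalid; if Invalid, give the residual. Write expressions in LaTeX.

Valid - the claim checks out under differentiation.

d/dt[G] = \frac{81 t^{2} + 108 t - 18}{324 t^{4} + 144 t^{2} + 16}
This equals f(t) exactly, so the claim holds.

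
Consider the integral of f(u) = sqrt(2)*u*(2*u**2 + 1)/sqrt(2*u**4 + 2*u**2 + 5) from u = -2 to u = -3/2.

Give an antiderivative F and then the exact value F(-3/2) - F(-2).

f matches the chain-rule pattern g'(h)*h' with inner function h(u) = u**4 + u**2 + 5/2; substituting w = h(u) collapses the integral.
F(u) = sqrt(2)*sqrt(2*u**4 + 2*u**2 + 5)/2 is an antiderivative of f.
Check: d/du[sqrt(2)*sqrt(2*u**4 + 2*u**2 + 5)/2] = (2*sqrt(2)*u**3 + sqrt(2)*u)/sqrt(2*u**4 + 2*u**2 + 5), which equals f(u).
F(-3/2) = sqrt(157)/4; F(-2) = 3*sqrt(10)/2.
Integral = F(-3/2) - F(-2) = -3*sqrt(10)/2 + sqrt(157)/4.

Antiderivative: F(u) = sqrt(2)*sqrt(2*u**4 + 2*u**2 + 5)/2; value = -3*sqrt(10)/2 + sqrt(157)/4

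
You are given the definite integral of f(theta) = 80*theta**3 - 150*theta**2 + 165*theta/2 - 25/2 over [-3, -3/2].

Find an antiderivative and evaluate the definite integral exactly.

f matches the chain-rule pattern g'(h)*h' with inner function h(theta) = 4*theta**2 - 5*theta + 1; substituting u = h(theta) collapses the integral.
F(theta) = 5*(theta - 1)**2*(4*theta - 1)**2/4 is an antiderivative of f.
Check: d/dtheta[5*(theta - 1)**2*(4*theta - 1)**2/4] = 80*theta**3 - 150*theta**2 + 165*theta/2 - 25/2 = f(theta).
F(-3/2) = 6125/16; F(-3) = 3380.
Integral = F(-3/2) - F(-3) = -47955/16.

Antiderivative: F(theta) = 5*(theta - 1)**2*(4*theta - 1)**2/4; value = -47955/16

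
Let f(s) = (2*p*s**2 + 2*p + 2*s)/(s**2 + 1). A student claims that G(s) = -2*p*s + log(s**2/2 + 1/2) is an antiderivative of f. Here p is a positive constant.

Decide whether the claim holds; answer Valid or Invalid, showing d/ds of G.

Invalid: d/ds[G] - f = -4*p, which is not 0.

d/ds[G] = (-2*p*s**2 - 2*p + 2*s)/(s**2 + 1)
d/ds[G] - f(s) = -4*p != 0.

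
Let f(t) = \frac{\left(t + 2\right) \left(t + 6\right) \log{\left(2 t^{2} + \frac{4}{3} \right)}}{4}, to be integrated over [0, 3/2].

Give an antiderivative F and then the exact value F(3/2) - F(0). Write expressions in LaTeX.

A candidate is checked by its d/dt: the result must match f(t).
F(t) = \frac{- 6 t^{3} - 108 t^{2} + 9 t \left(t^{2} + 12 t + 36\right) \log{\left(2 t^{2} + \frac{4}{3} \right)} - 636 t + 72 \log{\left(t^{2} + \frac{2}{3} \right)} + 212 \sqrt{6} \operatorname{atan}{\left(\frac{\sqrt{6} t}{2} \right)}}{108} is an antiderivative of f.
Check: d/dt[\frac{- 6 t^{3} - 108 t^{2} + 9 t \left(t^{2} + 12 t + 36\right) \log{\left(2 t^{2} + \frac{4}{3} \right)} - 636 t + 72 \log{\left(t^{2} + \frac{2}{3} \right)} + 212 \sqrt{6} \operatorname{atan}{\left(\frac{\sqrt{6} t}{2} \right)}}{108}] = \frac{t^{2} \log{\left(t^{2} + \frac{2}{3} \right)}}{4} + \frac{t^{2} \log{\left(2 \right)}}{4} + 2 t \log{\left(t^{2} + \frac{2}{3} \right)} + 2 t \log{\left(2 \right)} + 3 \log{\left(t^{2} + \frac{2}{3} \right)} + 3 \log{\left(2 \right)}, which equals f(t).
F(3/2) = - \frac{541}{48} + \frac{2 \log{\left(\frac{35}{12} \right)}}{3} + \frac{53 \sqrt{6} \operatorname{atan}{\left(\frac{3 \sqrt{6}}{4} \right)}}{27} + \frac{225 \log{\left(\frac{35}{6} \right)}}{32}; F(0) = \frac{2 \log{\left(\frac{2}{3} \right)}}{3}.
Integral = F(3/2) - F(0) = - \frac{541}{48} - \frac{2 \log{\left(\frac{2}{3} \right)}}{3} + \frac{2 \log{\left(\frac{35}{12} \right)}}{3} + \frac{53 \sqrt{6} \operatorname{atan}{\left(\frac{3 \sqrt{6}}{4} \right)}}{27} + \frac{225 \log{\left(\frac{35}{6} \right)}}{32}.

Antiderivative: F(t) = \frac{- 6 t^{3} - 108 t^{2} + 9 t \left(t^{2} + 12 t + 36\right) \log{\left(2 t^{2} + \frac{4}{3} \right)} - 636 t + 72 \log{\left(t^{2} + \frac{2}{3} \right)} + 212 \sqrt{6} \operatorname{atan}{\left(\frac{\sqrt{6} t}{2} \right)}}{108}; value = - \frac{541}{48} - \frac{2 \log{\left(\frac{2}{3} \right)}}{3} + \frac{2 \log{\left(\frac{35}{12} \right)}}{3} + \frac{53 \sqrt{6} \operatorname{atan}{\left(\frac{3 \sqrt{6}}{4} \right)}}{27} + \frac{225 \log{\left(\frac{35}{6} \right)}}{32}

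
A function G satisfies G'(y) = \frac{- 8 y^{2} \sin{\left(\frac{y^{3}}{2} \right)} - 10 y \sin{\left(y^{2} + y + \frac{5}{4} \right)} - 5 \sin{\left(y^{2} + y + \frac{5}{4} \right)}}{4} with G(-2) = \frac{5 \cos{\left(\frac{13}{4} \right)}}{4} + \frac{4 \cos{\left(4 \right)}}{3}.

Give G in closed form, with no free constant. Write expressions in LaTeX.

Any candidate G(y) must reproduce the stated G'(y) exactly.
A general antiderivative is \frac{4 \cos{\left(\frac{y^{3}}{2} \right)}}{3} + \frac{5 \cos{\left(y^{2} + y + \frac{5}{4} \right)}}{4} + C.
The condition gives C = \frac{5 \cos{\left(\frac{13}{4} \right)}}{4} + \frac{4 \cos{\left(4 \right)}}{3} - (\frac{5 \cos{\left(\frac{13}{4} \right)}}{4} + \frac{4 \cos{\left(4 \right)}}{3}) = 0.
So G(y) = \frac{4 \cos{\left(\frac{y^{3}}{2} \right)}}{3} + \frac{5 \cos{\left(y^{2} + y + \frac{5}{4} \right)}}{4}.
Check: d/dy[\frac{4 \cos{\left(\frac{y^{3}}{2} \right)}}{3} + \frac{5 \cos{\left(y^{2} + y + \frac{5}{4} \right)}}{4}] = - 2 y^{2} \sin{\left(\frac{y^{3}}{2} \right)} - \frac{5 y \sin{\left(y^{2} + y + \frac{5}{4} \right)}}{2} - \frac{5 \sin{\left(y^{2} + y + \frac{5}{4} \right)}}{4}, which equals G'(y).

G(y) = \frac{4 \cos{\left(\frac{y^{3}}{2} \right)}}{3} + \frac{5 \cos{\left(y^{2} + y + \frac{5}{4} \right)}}{4}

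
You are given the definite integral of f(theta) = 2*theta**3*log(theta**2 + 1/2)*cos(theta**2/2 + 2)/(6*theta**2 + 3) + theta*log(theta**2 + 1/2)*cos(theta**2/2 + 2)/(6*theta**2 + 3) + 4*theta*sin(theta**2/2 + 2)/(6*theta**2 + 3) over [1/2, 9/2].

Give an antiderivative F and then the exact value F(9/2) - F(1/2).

f has the shape u'v + uv' for u = log(theta**2 + 1/2)/3 and v = sin(theta**2/2 + 2) — it is the derivative of the product u*v.
F(theta) = log(theta**2 + 1/2)*sin(theta**2/2 + 2)/3 is an antiderivative of f.
Check: d/dtheta[log(theta**2 + 1/2)*sin(theta**2/2 + 2)/3] = (2*theta**3*log(theta**2 + 1/2)*cos(theta**2/2 + 2) + theta*log(theta**2 + 1/2)*cos(theta**2/2 + 2) + 4*theta*sin(theta**2/2 + 2))/(6*theta**2 + 3), which equals f(theta).
F(9/2) = log(83/4)*sin(97/8)/3; F(1/2) = log(3/4)*sin(17/8)/3.
Integral = F(9/2) - F(1/2) = log(83/4)*sin(97/8)/3 - log(3/4)*sin(17/8)/3.

Antiderivative: F(theta) = log(theta**2 + 1/2)*sin(theta**2/2 + 2)/3; value = log(83/4)*sin(97/8)/3 - log(3/4)*sin(17/8)/3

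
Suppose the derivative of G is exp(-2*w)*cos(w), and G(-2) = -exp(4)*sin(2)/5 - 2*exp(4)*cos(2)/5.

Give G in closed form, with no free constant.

G(w) = (sin(w) - 2*cos(w))*exp(-2*w)/5

A first test for any G(w): its w-derivative must equal the given G'(w).
A general antiderivative is exp(-2*w)*sin(w)/5 - 2*exp(-2*w)*cos(w)/5 + C.
The condition gives C = -exp(4)*sin(2)/5 - 2*exp(4)*cos(2)/5 - (-exp(4)*sin(2)/5 - 2*exp(4)*cos(2)/5) = 0.
So G(w) = (sin(w) - 2*cos(w))*exp(-2*w)/5.
Check: d/dw[(sin(w) - 2*cos(w))*exp(-2*w)/5] = exp(-2*w)*cos(w) = G'(w).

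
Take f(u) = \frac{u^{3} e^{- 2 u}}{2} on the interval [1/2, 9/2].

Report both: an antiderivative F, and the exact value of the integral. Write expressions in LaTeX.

f has the shape v'r + vr' for v = - \frac{u^{3}}{4} - \frac{3 u^{2}}{8} - \frac{3 u}{8} - \frac{3}{16} and r = e^{- 2 u} — it is the derivative of the product v*r.
F(u) = - \frac{\left(4 u^{3} + 6 u^{2} + 6 u + 3\right) e^{- 2 u}}{16} is an antiderivative of f.
Check: d/du[- \frac{\left(4 u^{3} + 6 u^{2} + 6 u + 3\right) e^{- 2 u}}{16}] = \frac{u^{3} e^{- 2 u}}{2} = f(u).
F(9/2) = - \frac{129}{4 e^{9}}; F(1/2) = - \frac{1}{2 e}.
Integral = F(9/2) - F(1/2) = - \frac{129}{4 e^{9}} + \frac{1}{2 e}.

Antiderivative: F(u) = - \frac{\left(4 u^{3} + 6 u^{2} + 6 u + 3\right) e^{- 2 u}}{16}; value = - \frac{129}{4 e^{9}} + \frac{1}{2 e}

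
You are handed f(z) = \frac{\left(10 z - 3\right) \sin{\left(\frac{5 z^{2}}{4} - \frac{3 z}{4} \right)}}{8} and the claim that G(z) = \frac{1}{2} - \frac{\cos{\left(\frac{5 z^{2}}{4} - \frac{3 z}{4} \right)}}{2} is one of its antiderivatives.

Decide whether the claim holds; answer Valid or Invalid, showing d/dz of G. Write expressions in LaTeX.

Valid. The derivative of G reproduces f.

d/dz[G] = \frac{5 z \sin{\left(\frac{5 z^{2}}{4} - \frac{3 z}{4} \right)}}{4} - \frac{3 \sin{\left(\frac{5 z^{2}}{4} - \frac{3 z}{4} \right)}}{8}
This equals f(z) exactly, so the claim holds.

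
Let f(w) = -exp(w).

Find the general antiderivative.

Whatever form F(w) takes, F'(w) = f(w) is non-negotiable.
Check: d/dw[-exp(w)] = -exp(w) = f(w).

F(w) = -exp(w) + C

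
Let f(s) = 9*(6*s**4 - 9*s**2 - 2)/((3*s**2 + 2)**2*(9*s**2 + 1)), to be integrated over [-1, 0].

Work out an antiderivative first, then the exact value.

Antiderivative: F(s) = -2*s/(2*s**2 + 4/3) - atan(3*s); value = -atan(3) - 3/5

An antiderivative F(s) passes only if d/ds[F] lands on f(s) exactly.
F(s) = -2*s/(2*s**2 + 4/3) - atan(3*s) is an antiderivative of f.
Check: d/ds[-2*s/(2*s**2 + 4/3) - atan(3*s)] = (54*s**4 - 81*s**2 - 18)/(81*s**6 + 117*s**4 + 48*s**2 + 4), which equals f(s).
F(0) = 0; F(-1) = 3/5 + atan(3).
Integral = F(0) - F(-1) = -atan(3) - 3/5.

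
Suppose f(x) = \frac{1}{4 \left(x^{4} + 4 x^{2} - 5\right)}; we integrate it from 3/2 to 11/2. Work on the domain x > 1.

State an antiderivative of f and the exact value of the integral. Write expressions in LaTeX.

Factor the denominator (4 \left(x - 1\right) \left(x + 1\right) \left(x^{2} + 5\right)) and decompose: f = - \frac{1}{24 \left(x^{2} + 5\right)} - \frac{1}{48 \left(x + 1\right)} + \frac{1}{48 \left(x - 1\right)}; each piece integrates to a log, atan, or power term.
F(x) = \frac{\log{\left(x - 1 \right)}}{48} - \frac{\log{\left(x + 1 \right)}}{48} - \frac{\sqrt{5} \operatorname{atan}{\left(\frac{\sqrt{5} x}{5} \right)}}{120} is an antiderivative of f.
Check: d/dx[\frac{\log{\left(x - 1 \right)}}{48} - \frac{\log{\left(x + 1 \right)}}{48} - \frac{\sqrt{5} \operatorname{atan}{\left(\frac{\sqrt{5} x}{5} \right)}}{120}] = \frac{1}{4 x^{4} + 16 x^{2} - 20}, which equals f(x).
F(11/2) = - \frac{\log{\left(\frac{13}{2} \right)}}{48} - \frac{\sqrt{5} \operatorname{atan}{\left(\frac{11 \sqrt{5}}{10} \right)}}{120} + \frac{\log{\left(\frac{9}{2} \right)}}{48}; F(3/2) = - \frac{\log{\left(\frac{5}{2} \right)}}{48} - \frac{\log{\left(2 \right)}}{48} - \frac{\sqrt{5} \operatorname{atan}{\left(\frac{3 \sqrt{5}}{10} \right)}}{120}.
Integral = F(11/2) - F(3/2) = - \frac{\log{\left(\frac{13}{2} \right)}}{48} - \frac{\sqrt{5} \operatorname{atan}{\left(\frac{11 \sqrt{5}}{10} \right)}}{120} + \frac{\sqrt{5} \operatorname{atan}{\left(\frac{3 \sqrt{5}}{10} \right)}}{120} + \frac{\log{\left(2 \right)}}{48} + \frac{\log{\left(\frac{5}{2} \right)}}{48} + \frac{\log{\left(\frac{9}{2} \right)}}{48}.

Antiderivative: F(x) = \frac{\log{\left(x - 1 \right)}}{48} - \frac{\log{\left(x + 1 \right)}}{48} - \frac{\sqrt{5} \operatorname{atan}{\left(\frac{\sqrt{5} x}{5} \right)}}{120}; value = - \frac{\log{\left(\frac{13}{2} \right)}}{48} - \frac{\sqrt{5} \operatorname{atan}{\left(\frac{11 \sqrt{5}}{10} \right)}}{120} + \frac{\sqrt{5} \operatorname{atan}{\left(\frac{3 \sqrt{5}}{10} \right)}}{120} + \frac{\log{\left(2 \right)}}{48} + \frac{\log{\left(\frac{5}{2} \right)}}{48} + \frac{\log{\left(\frac{9}{2} \right)}}{48}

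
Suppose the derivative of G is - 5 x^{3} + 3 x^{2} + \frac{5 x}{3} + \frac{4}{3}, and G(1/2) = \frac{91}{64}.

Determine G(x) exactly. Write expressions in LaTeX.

G(x) = - \frac{5 x^{4}}{4} + x^{3} + \frac{5 x^{2}}{6} + \frac{4 x}{3} + \frac{1}{2}

Integrate term by term and add the pieces.
A general antiderivative is - \frac{5 x^{4}}{4} + x^{3} + \frac{5 x^{2}}{6} + \frac{4 x}{3} + C.
The condition gives C = \frac{91}{64} - (\frac{59}{64}) = \frac{1}{2}.
So G(x) = - \frac{5 x^{4}}{4} + x^{3} + \frac{5 x^{2}}{6} + \frac{4 x}{3} + \frac{1}{2}.
Check: d/dx[- \frac{5 x^{4}}{4} + x^{3} + \frac{5 x^{2}}{6} + \frac{4 x}{3} + \frac{1}{2}] = - 5 x^{3} + 3 x^{2} + \frac{5 x}{3} + \frac{4}{3} = G'(x).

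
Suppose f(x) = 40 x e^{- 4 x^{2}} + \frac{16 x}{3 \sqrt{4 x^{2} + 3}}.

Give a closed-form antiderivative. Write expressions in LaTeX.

An antiderivative is F(x) = \frac{\left(4 \sqrt{4 x^{2} + 3} e^{4 x^{2}} - 15\right) e^{- 4 x^{2}}}{3}.

Integrate term by term and add the pieces.
Check: d/dx[\frac{\left(4 \sqrt{4 x^{2} + 3} e^{4 x^{2}} - 15\right) e^{- 4 x^{2}}}{3}] = \frac{\left(120 x \sqrt{4 x^{2} + 3} + 16 x e^{4 x^{2}}\right) e^{- 4 x^{2}}}{3 \sqrt{4 x^{2} + 3}}, which equals f(x).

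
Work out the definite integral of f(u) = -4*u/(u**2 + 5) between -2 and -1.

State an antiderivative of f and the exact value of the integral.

f matches the chain-rule pattern g'(h)*h' with inner function h(u) = u**2/2 + 5/2; substituting w = h(u) collapses the integral.
F(u) = -2*log(u**2/2 + 5/2) is an antiderivative of f.
Check: d/du[-2*log(u**2/2 + 5/2)] = -4*u/(u**2 + 5) = f(u).
F(-1) = -2*log(3); F(-2) = -2*log(9/2).
Integral = F(-1) - F(-2) = -2*log(3) + 2*log(9/2).

Antiderivative: F(u) = -2*log(u**2/2 + 5/2); value = -2*log(3) + 2*log(9/2)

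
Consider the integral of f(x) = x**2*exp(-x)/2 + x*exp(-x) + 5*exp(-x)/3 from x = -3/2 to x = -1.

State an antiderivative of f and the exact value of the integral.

Antiderivative: F(x) = (-3*x**2 - 12*x - 22)*exp(-x)/6; value = -13*exp(1)/6 + 43*exp(3/2)/24

f has the shape u'v + uv' for u = -x**2/2 - 2*x - 11/3 and v = exp(-x) — it is the derivative of the product u*v.
F(x) = (-3*x**2 - 12*x - 22)*exp(-x)/6 is an antiderivative of f.
Check: d/dx[(-3*x**2 - 12*x - 22)*exp(-x)/6] = (3*x**2 + 6*x + 10)*exp(-x)/6, which equals f(x).
F(-1) = -13*exp(1)/6; F(-3/2) = -43*exp(3/2)/24.
Integral = F(-1) - F(-3/2) = -13*exp(1)/6 + 43*exp(3/2)/24.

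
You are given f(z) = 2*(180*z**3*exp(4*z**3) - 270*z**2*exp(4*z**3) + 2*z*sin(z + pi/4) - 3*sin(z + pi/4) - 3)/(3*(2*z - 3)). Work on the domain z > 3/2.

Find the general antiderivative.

Since d/dz undoes antidifferentiation here, F'(z) = f(z) is required of F(z).
Check: d/dz[5*exp(4*z**3) - log(2*z - 3) - 2*cos(z + pi/4)/3] = (360*z**3*exp(4*z**3) - 540*z**2*exp(4*z**3) + 4*z*sin(z + pi/4) - 6*sin(z + pi/4) - 6)/(6*z - 9), which equals f(z).

F(z) = 5*exp(4*z**3) - log(2*z - 3) - 2*cos(z + pi/4)/3 + C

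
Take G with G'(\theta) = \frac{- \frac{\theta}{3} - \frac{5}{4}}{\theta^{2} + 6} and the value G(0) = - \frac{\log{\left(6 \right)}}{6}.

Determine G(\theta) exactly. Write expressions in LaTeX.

G(\theta) = - \frac{\log{\left(\theta^{2} + 6 \right)}}{6} - \frac{5 \sqrt{6} \operatorname{atan}{\left(\frac{\sqrt{6} \theta}{6} \right)}}{24}

Recover the given G'(\theta) by differentiating a candidate G(\theta); any mismatch rules it out.
A general antiderivative is - \frac{\log{\left(\theta^{2} + 6 \right)}}{6} - \frac{5 \sqrt{6} \operatorname{atan}{\left(\frac{\sqrt{6} \theta}{6} \right)}}{24} + C.
The condition gives C = - \frac{\log{\left(6 \right)}}{6} - (- \frac{\log{\left(6 \right)}}{6}) = 0.
So G(\theta) = - \frac{\log{\left(\theta^{2} + 6 \right)}}{6} - \frac{5 \sqrt{6} \operatorname{atan}{\left(\frac{\sqrt{6} \theta}{6} \right)}}{24}.
Check: d/d\theta[- \frac{\log{\left(\theta^{2} + 6 \right)}}{6} - \frac{5 \sqrt{6} \operatorname{atan}{\left(\frac{\sqrt{6} \theta}{6} \right)}}{24}] = \frac{- 4 \theta - 15}{12 \theta^{2} + 72}, which equals G'(\theta).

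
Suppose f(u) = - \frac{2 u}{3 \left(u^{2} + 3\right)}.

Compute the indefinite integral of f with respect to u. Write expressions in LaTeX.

f matches the chain-rule pattern g'(h)*h' with inner function h(u) = u^{2} + 3; substituting w = h(u) collapses the integral.
Check: d/du[- \frac{\log{\left(u^{2} + 3 \right)}}{3}] = - \frac{2 u}{3 u^{2} + 9}, which equals f(u).

F(u) = - \frac{\log{\left(u^{2} + 3 \right)}}{3} + C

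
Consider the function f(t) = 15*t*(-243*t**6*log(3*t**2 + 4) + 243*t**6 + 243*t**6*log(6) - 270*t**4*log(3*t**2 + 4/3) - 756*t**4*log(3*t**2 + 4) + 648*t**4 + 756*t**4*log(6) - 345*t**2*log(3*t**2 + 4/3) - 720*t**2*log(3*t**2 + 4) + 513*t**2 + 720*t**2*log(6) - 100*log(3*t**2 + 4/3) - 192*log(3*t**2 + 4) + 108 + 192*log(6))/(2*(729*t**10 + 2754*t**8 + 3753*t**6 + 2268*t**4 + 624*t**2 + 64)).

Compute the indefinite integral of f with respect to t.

f has the shape u'v + uv' for u = -5/(2*(2*t**2 + 2/3)) and v = -log(t**2/2 + 2/3) - 5*log(3*t**2 + 4/3)/(6*(3*t**2/2 + 2)) — it is the derivative of the product u*v.
Check: d/dt[5*(9*t**2*log(t**2/2 + 2/3) + 12*log(t**2/2 + 2/3) + 5*log(3*t**2 + 4/3))/(4*(3*t**2 + 1)*(3*t**2 + 4))] = (-3645*t**7*log(3*t**2 + 4) + 3645*t**7 + 3645*t**7*log(6) - 4050*t**5*log(3*t**2 + 4/3) - 11340*t**5*log(3*t**2 + 4) + 9720*t**5 + 11340*t**5*log(6) - 5175*t**3*log(3*t**2 + 4/3) - 10800*t**3*log(3*t**2 + 4) + 7695*t**3 + 10800*t**3*log(6) - 1500*t*log(3*t**2 + 4/3) - 2880*t*log(3*t**2 + 4) + 1620*t + 2880*t*log(6))/(1458*t**10 + 5508*t**8 + 7506*t**6 + 4536*t**4 + 1248*t**2 + 128), which equals f(t).

F(t) = 5*(9*t**2*log(t**2/2 + 2/3) + 12*log(t**2/2 + 2/3) + 5*log(3*t**2 + 4/3))/(4*(3*t**2 + 1)*(3*t**2 + 4)) + C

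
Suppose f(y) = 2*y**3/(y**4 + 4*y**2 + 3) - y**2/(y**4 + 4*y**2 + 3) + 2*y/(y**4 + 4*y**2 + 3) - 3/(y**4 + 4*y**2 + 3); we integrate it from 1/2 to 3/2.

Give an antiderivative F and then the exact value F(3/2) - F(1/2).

Antiderivative: F(y) = log(2*y**2 + 6) - atan(y); value = -log(13/2) - atan(3/2) + atan(1/2) + log(21/2)

Integrate term by term and add the pieces.
F(y) = log(2*y**2 + 6) - atan(y) is an antiderivative of f.
Check: d/dy[log(2*y**2 + 6) - atan(y)] = (2*y**3 - y**2 + 2*y - 3)/(y**4 + 4*y**2 + 3), which equals f(y).
F(3/2) = -atan(3/2) + log(21/2); F(1/2) = -atan(1/2) + log(13/2).
Integral = F(3/2) - F(1/2) = -log(13/2) - atan(3/2) + atan(1/2) + log(21/2).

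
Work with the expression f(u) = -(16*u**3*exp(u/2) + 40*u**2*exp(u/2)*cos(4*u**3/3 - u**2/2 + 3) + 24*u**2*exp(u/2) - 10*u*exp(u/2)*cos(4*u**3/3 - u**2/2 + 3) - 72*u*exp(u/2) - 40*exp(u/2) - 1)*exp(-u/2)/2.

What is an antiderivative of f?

An antiderivative is F(u) = -2*(-u**2 - u + 5)**2 - 5*sin(4*u**3/3 - u**2/2 + 3) - exp(-u/2).

A first test for any F(u): its u-derivative must equal f(u) identically.
Check: d/du[-2*(-u**2 - u + 5)**2 - 5*sin(4*u**3/3 - u**2/2 + 3) - exp(-u/2)] = (-16*u**3*exp(u/2) - 40*u**2*exp(u/2)*cos(4*u**3/3 - u**2/2 + 3) - 24*u**2*exp(u/2) + 10*u*exp(u/2)*cos(4*u**3/3 - u**2/2 + 3) + 72*u*exp(u/2) + 40*exp(u/2) + 1)*exp(-u/2)/2, which equals f(u).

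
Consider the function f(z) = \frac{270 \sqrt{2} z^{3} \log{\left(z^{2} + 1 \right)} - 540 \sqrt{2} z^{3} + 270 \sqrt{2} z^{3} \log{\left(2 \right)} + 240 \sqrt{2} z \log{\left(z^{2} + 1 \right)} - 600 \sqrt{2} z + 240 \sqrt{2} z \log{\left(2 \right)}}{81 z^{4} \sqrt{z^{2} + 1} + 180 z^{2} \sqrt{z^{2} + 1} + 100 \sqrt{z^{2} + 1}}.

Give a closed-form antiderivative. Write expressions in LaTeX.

A first test for any F(z): its z-derivative must equal f(z) identically.
Check: d/dz[- \frac{30 \sqrt{2} \sqrt{z^{2} + 1} \log{\left(2 z^{2} + 2 \right)}}{9 z^{2} + 10}] = \frac{270 \sqrt{2} z^{3} \log{\left(z^{2} + 1 \right)} - 540 \sqrt{2} z^{3} + 270 \sqrt{2} z^{3} \log{\left(2 \right)} + 240 \sqrt{2} z \log{\left(z^{2} + 1 \right)} - 600 \sqrt{2} z + 240 \sqrt{2} z \log{\left(2 \right)}}{81 z^{4} \sqrt{z^{2} + 1} + 180 z^{2} \sqrt{z^{2} + 1} + 100 \sqrt{z^{2} + 1}} = f(z).

An antiderivative is F(z) = - \frac{30 \sqrt{2} \sqrt{z^{2} + 1} \log{\left(2 z^{2} + 2 \right)}}{9 z^{2} + 10}.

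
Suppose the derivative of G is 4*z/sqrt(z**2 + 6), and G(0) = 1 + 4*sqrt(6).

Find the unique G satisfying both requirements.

G(z) = 4*sqrt(z**2 + 6) + 1

The substitution u = z**2 + 6 works: G'(z) is exactly (dG/du)*(du/dz) for that inner function.
A general antiderivative is 4*sqrt(z**2 + 6) + C.
The condition gives C = 1 + 4*sqrt(6) - (4*sqrt(6)) = 1.
So G(z) = 4*sqrt(z**2 + 6) + 1.
Check: d/dz[4*sqrt(z**2 + 6) + 1] = 4*z/sqrt(z**2 + 6) = G'(z).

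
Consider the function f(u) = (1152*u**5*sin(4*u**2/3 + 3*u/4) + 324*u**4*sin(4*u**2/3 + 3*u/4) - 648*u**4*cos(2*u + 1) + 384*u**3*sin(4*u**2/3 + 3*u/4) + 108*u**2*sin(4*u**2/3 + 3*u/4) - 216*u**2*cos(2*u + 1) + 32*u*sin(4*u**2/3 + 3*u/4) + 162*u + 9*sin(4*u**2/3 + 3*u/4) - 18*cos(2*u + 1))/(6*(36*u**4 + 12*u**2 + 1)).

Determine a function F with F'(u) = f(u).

Whatever form F(u) takes, F'(u) = f(u) is non-negotiable.
Check: d/du[-(36*u**2*sin(2*u + 1) + 48*u**2*cos(4*u**2/3 + 3*u/4) + 6*sin(2*u + 1) + 8*cos(4*u**2/3 + 3*u/4) + 9)/(4*(6*u**2 + 1))] = (1152*u**5*sin(4*u**2/3 + 3*u/4) + 324*u**4*sin(4*u**2/3 + 3*u/4) - 648*u**4*cos(2*u + 1) + 384*u**3*sin(4*u**2/3 + 3*u/4) + 108*u**2*sin(4*u**2/3 + 3*u/4) - 216*u**2*cos(2*u + 1) + 32*u*sin(4*u**2/3 + 3*u/4) + 162*u + 9*sin(4*u**2/3 + 3*u/4) - 18*cos(2*u + 1))/(216*u**4 + 72*u**2 + 6), which equals f(u).

An antiderivative is F(u) = -(36*u**2*sin(2*u + 1) + 48*u**2*cos(4*u**2/3 + 3*u/4) + 6*sin(2*u + 1) + 8*cos(4*u**2/3 + 3*u/4) + 9)/(4*(6*u**2 + 1)).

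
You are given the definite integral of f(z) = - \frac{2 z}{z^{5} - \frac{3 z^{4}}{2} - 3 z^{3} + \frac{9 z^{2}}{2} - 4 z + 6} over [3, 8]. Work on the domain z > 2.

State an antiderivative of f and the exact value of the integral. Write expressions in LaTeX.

Antiderivative: F(z) = \frac{2 \left(- 91 \log{\left(z - 2 \right)} + 120 \log{\left(z - \frac{3}{2} \right)} + 13 \log{\left(z + 2 \right)} - 21 \log{\left(z^{2} + 1 \right)} + 28 \operatorname{atan}{\left(z \right)}\right)}{455}; value = - \frac{2 \log{\left(6 \right)}}{5} - \frac{6 \log{\left(65 \right)}}{65} - \frac{48 \log{\left(\frac{3}{2} \right)}}{91} - \frac{8 \operatorname{atan}{\left(3 \right)}}{65} - \frac{2 \log{\left(5 \right)}}{35} + \frac{8 \operatorname{atan}{\left(8 \right)}}{65} + \frac{68 \log{\left(10 \right)}}{455} + \frac{48 \log{\left(\frac{13}{2} \right)}}{91}

The denominator factors as \left(z - 2\right) \left(z + 2\right) \left(2 z - 3\right) \left(z^{2} + 1\right); partial fractions split f into directly integrable pieces: - \frac{4 \left(3 z - 2\right)}{65 \left(z^{2} + 1\right)} + \frac{96}{91 \left(2 z - 3\right)} + \frac{2}{35 \left(z + 2\right)} - \frac{2}{5 \left(z - 2\right)}.
F(z) = \frac{2 \left(- 91 \log{\left(z - 2 \right)} + 120 \log{\left(z - \frac{3}{2} \right)} + 13 \log{\left(z + 2 \right)} - 21 \log{\left(z^{2} + 1 \right)} + 28 \operatorname{atan}{\left(z \right)}\right)}{455} is an antiderivative of f.
Check: d/dz[\frac{2 \left(- 91 \log{\left(z - 2 \right)} + 120 \log{\left(z - \frac{3}{2} \right)} + 13 \log{\left(z + 2 \right)} - 21 \log{\left(z^{2} + 1 \right)} + 28 \operatorname{atan}{\left(z \right)}\right)}{455}] = - \frac{4 z}{2 z^{5} - 3 z^{4} - 6 z^{3} + 9 z^{2} - 8 z + 12}, which equals f(z).
F(8) = - \frac{2 \log{\left(6 \right)}}{5} - \frac{6 \log{\left(65 \right)}}{65} + \frac{2 \log{\left(10 \right)}}{35} + \frac{8 \operatorname{atan}{\left(8 \right)}}{65} + \frac{48 \log{\left(\frac{13}{2} \right)}}{91}; F(3) = - \frac{6 \log{\left(10 \right)}}{65} + \frac{2 \log{\left(5 \right)}}{35} + \frac{8 \operatorname{atan}{\left(3 \right)}}{65} + \frac{48 \log{\left(\frac{3}{2} \right)}}{91}.
Integral = F(8) - F(3) = - \frac{2 \log{\left(6 \right)}}{5} - \frac{6 \log{\left(65 \right)}}{65} - \frac{48 \log{\left(\frac{3}{2} \right)}}{91} - \frac{8 \operatorname{atan}{\left(3 \right)}}{65} - \frac{2 \log{\left(5 \right)}}{35} + \frac{8 \operatorname{atan}{\left(8 \right)}}{65} + \frac{68 \log{\left(10 \right)}}{455} + \frac{48 \log{\left(\frac{13}{2} \right)}}{91}.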